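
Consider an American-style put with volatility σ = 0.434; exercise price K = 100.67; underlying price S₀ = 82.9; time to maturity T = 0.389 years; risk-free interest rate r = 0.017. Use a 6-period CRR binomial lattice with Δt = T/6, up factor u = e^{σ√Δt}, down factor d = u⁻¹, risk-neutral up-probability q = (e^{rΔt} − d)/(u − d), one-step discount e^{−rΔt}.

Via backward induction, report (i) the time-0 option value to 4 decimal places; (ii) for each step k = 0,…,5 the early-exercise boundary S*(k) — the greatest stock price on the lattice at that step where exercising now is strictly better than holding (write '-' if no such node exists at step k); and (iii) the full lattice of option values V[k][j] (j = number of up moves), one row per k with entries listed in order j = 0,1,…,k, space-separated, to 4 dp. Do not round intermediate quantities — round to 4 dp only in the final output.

Δt=0.06483, u=1.11684, d=0.89538, q=0.47738, disc=e^(-rΔt)=0.99890
k=6 terminal: V=max(K-S,0) → 57.9531 47.3875 34.2086 17.7700 0.0000 0.0000 0.0000
k=5: j=0 S=47.7081 intr=52.9619 cont=52.8510 V=52.9619[EX]; j=1 S=59.5082 intr=41.1618 cont=41.0509 V=41.1618[EX]; j=2 S=74.2270 intr=26.4430 cont=26.3321 V=26.4430[EX]; j=3 S=92.5864 intr=8.0836 cont=9.2767 V=9.2767[hold]; j=4 S=115.4867 intr=0.0000 cont=0.0000 V=0.0000[hold]; j=5 S=144.0512 intr=0.0000 cont=0.0000 V=0.0000[hold]  S*(5)=74.2270
k=4: j=0 S=53.2825 intr=47.3875 cont=47.2766 V=47.3875[EX]; j=1 S=66.4614 intr=34.2086 cont=34.0977 V=34.2086[EX]; j=2 S=82.9000 intr=17.7700 cont=18.2280 V=18.2280[hold]; j=3 S=103.4045 intr=0.0000 cont=4.8428 V=4.8428[hold]; j=4 S=128.9806 intr=0.0000 cont=0.0000 V=0.0000[hold]  S*(4)=66.4614
k=3: j=0 S=59.5082 intr=41.1618 cont=41.0509 V=41.1618[EX]; j=1 S=74.2270 intr=26.4430 cont=26.5505 V=26.5505[hold]; j=2 S=92.5864 intr=8.0836 cont=11.8252 V=11.8252[hold]; j=3 S=115.4867 intr=0.0000 cont=2.5282 V=2.5282[hold]  S*(3)=59.5082
k=2: j=0 S=66.4614 intr=34.2086 cont=34.1490 V=34.2086[EX]; j=1 S=82.9000 intr=17.7700 cont=19.4994 V=19.4994[hold]; j=2 S=103.4045 intr=0.0000 cont=7.3788 V=7.3788[hold]  S*(2)=66.4614
k=1: j=0 S=74.2270 intr=26.4430 cont=27.1568 V=27.1568[hold]; j=1 S=92.5864 intr=8.0836 cont=13.6982 V=13.6982[hold]  S*(1)=-
k=0: j=0 S=82.9000 intr=17.7700 cont=20.7090 V=20.7090[hold]  S*(0)=-

price = 20.7090
boundary = - - 66.4614 59.5082 66.4614 74.2270
tree:
20.7090
27.1568 13.6982
34.2086 19.4994 7.3788
41.1618 26.5505 11.8252 2.5282
47.3875 34.2086 18.2280 4.8428 0.0000
52.9619 41.1618 26.4430 9.2767 0.0000 0.0000
57.9531 47.3875 34.2086 17.7700 0.0000 0.0000 0.0000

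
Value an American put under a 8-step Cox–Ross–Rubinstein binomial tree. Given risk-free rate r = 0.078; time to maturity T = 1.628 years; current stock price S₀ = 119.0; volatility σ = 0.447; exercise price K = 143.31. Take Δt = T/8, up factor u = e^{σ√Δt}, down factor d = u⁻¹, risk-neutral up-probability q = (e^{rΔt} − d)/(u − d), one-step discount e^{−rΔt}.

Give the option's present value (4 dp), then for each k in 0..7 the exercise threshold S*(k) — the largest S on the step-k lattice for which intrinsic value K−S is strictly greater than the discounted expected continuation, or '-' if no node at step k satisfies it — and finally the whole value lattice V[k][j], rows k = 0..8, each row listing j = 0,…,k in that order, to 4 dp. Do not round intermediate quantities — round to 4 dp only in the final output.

Δt=0.20350  u=1.22341  d=0.81738  q=0.48916  discount=0.98425
step 8 (expiry): payoffs max(K−S,0) = 119.5986 107.8201 90.1908 63.8041 24.3100 0.0000 0.0000 0.0000 0.0000
step 7: (k=7,j=0): S=29.0089, (K−S)⁺=114.3011, hold=112.0443 ⇒ V=114.3011 exercise | (k=7,j=1): S=43.4188, (K−S)⁺=99.8912, hold=97.6344 ⇒ V=99.8912 exercise | (k=7,j=2): S=64.9869, (K−S)⁺=78.3231, hold=76.0663 ⇒ V=78.3231 exercise | (k=7,j=3): S=97.2687, (K−S)⁺=46.0413, hold=43.7845 ⇒ V=46.0413 exercise | (k=7,j=4): S=145.5864, (K−S)⁺=0.0000, hold=12.2229 ⇒ V=12.2229 continue | (k=7,j=5): S=217.9055, (K−S)⁺=0.0000, hold=0.0000 ⇒ V=0.0000 continue | (k=7,j=6): S=326.1488, (K−S)⁺=0.0000, hold=0.0000 ⇒ V=0.0000 continue | (k=7,j=7): S=488.1613, (K−S)⁺=0.0000, hold=0.0000 ⇒ V=0.0000 continue  boundary S*=97.2687
step 6: (k=6,j=0): S=35.4899, (K−S)⁺=107.8201, hold=105.5633 ⇒ V=107.8201 exercise | (k=6,j=1): S=53.1192, (K−S)⁺=90.1908, hold=87.9340 ⇒ V=90.1908 exercise | (k=6,j=2): S=79.5059, (K−S)⁺=63.8041, hold=61.5473 ⇒ V=63.8041 exercise | (k=6,j=3): S=119.0000, (K−S)⁺=24.3100, hold=29.0340 ⇒ V=29.0340 continue | (k=6,j=4): S=178.1125, (K−S)⁺=0.0000, hold=6.1456 ⇒ V=6.1456 continue | (k=6,j=5): S=266.5889, (K−S)⁺=0.0000, hold=0.0000 ⇒ V=0.0000 continue | (k=6,j=6): S=399.0153, (K−S)⁺=0.0000, hold=0.0000 ⇒ V=0.0000 continue  boundary S*=79.5059
step 5: (k=5,j=0): S=43.4188, (K−S)⁺=99.8912, hold=97.6344 ⇒ V=99.8912 exercise | (k=5,j=1): S=64.9869, (K−S)⁺=78.3231, hold=76.0663 ⇒ V=78.3231 exercise | (k=5,j=2): S=97.2687, (K−S)⁺=46.0413, hold=46.0589 ⇒ V=46.0589 continue | (k=5,j=3): S=145.5864, (K−S)⁺=0.0000, hold=17.5569 ⇒ V=17.5569 continue | (k=5,j=4): S=217.9055, (K−S)⁺=0.0000, hold=3.0899 ⇒ V=3.0899 continue | (k=5,j=5): S=326.1488, (K−S)⁺=0.0000, hold=0.0000 ⇒ V=0.0000 continue  boundary S*=64.9869
step 4: (k=4,j=0): S=53.1192, (K−S)⁺=90.1908, hold=87.9340 ⇒ V=90.1908 exercise | (k=4,j=1): S=79.5059, (K−S)⁺=63.8041, hold=61.5558 ⇒ V=63.8041 exercise | (k=4,j=2): S=119.0000, (K−S)⁺=24.3100, hold=31.6110 ⇒ V=31.6110 continue | (k=4,j=3): S=178.1125, (K−S)⁺=0.0000, hold=10.3152 ⇒ V=10.3152 continue | (k=4,j=4): S=266.5889, (K−S)⁺=0.0000, hold=1.5536 ⇒ V=1.5536 continue  boundary S*=79.5059
step 3: (k=3,j=0): S=64.9869, (K−S)⁺=78.3231, hold=76.0663 ⇒ V=78.3231 exercise | (k=3,j=1): S=97.2687, (K−S)⁺=46.0413, hold=47.2996 ⇒ V=47.2996 continue | (k=3,j=2): S=145.5864, (K−S)⁺=0.0000, hold=20.8601 ⇒ V=20.8601 continue | (k=3,j=3): S=217.9055, (K−S)⁺=0.0000, hold=5.9344 ⇒ V=5.9344 continue  boundary S*=64.9869
step 2: (k=2,j=0): S=79.5059, (K−S)⁺=63.8041, hold=62.1531 ⇒ V=63.8041 exercise | (k=2,j=1): S=119.0000, (K−S)⁺=24.3100, hold=33.8252 ⇒ V=33.8252 continue | (k=2,j=2): S=178.1125, (K−S)⁺=0.0000, hold=13.3455 ⇒ V=13.3455 continue  boundary S*=79.5059
step 1: (k=1,j=0): S=97.2687, (K−S)⁺=46.0413, hold=48.3657 ⇒ V=48.3657 continue | (k=1,j=1): S=145.5864, (K−S)⁺=0.0000, hold=23.4323 ⇒ V=23.4323 continue  boundary S*=-
step 0: (k=0,j=0): S=119.0000, (K−S)⁺=24.3100, hold=35.5996 ⇒ V=35.5996 continue  boundary S*=-

price = 35.5996
boundary = - - 79.5059 64.9869 79.5059 64.9869 79.5059 97.2687
tree:
35.5996
48.3657 23.4323
63.8041 33.8252 13.3455
78.3231 47.2996 20.8601 5.9344
90.1908 63.8041 31.6110 10.3152 1.5536
99.8912 78.3231 46.0589 17.5569 3.0899 0.0000
107.8201 90.1908 63.8041 29.0340 6.1456 0.0000 0.0000
114.3011 99.8912 78.3231 46.0413 12.2229 0.0000 0.0000 0.0000
119.5986 107.8201 90.1908 63.8041 24.3100 0.0000 0.0000 0.0000 0.0000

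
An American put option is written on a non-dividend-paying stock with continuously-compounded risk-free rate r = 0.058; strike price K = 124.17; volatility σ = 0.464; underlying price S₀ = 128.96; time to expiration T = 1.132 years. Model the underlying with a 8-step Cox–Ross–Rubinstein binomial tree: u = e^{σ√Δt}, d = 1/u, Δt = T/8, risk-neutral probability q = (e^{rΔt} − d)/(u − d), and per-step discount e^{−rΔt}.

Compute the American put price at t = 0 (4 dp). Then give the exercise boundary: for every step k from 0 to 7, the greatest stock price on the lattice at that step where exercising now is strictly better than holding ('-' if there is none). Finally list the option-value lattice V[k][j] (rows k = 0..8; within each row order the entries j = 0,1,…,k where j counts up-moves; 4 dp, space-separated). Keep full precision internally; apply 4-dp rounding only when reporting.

params: Δt=0.14150 u=1.19070 d=0.83984 q=0.47996 e^(-rΔt)=0.99183
t_8 payoffs: 92.2517 78.9174 60.0125 33.2099 0.0000 0.0000 0.0000 0.0000 0.0000
t_7: node(7,0) S=38.0050 payoff=86.1650 vs cont=85.1501 → 86.1650 [stop]  node(7,1) S=53.8822 payoff=70.2878 vs cont=69.2729 → 70.2878 [stop]  node(7,2) S=76.3922 payoff=47.7778 vs cont=46.7629 → 47.7778 [stop]  node(7,3) S=108.3061 payoff=15.8639 vs cont=17.1292 → 17.1292 [wait]  node(7,4) S=153.5525 payoff=0.0000 vs cont=0.0000 → 0.0000 [wait]  node(7,5) S=217.7013 payoff=0.0000 vs cont=0.0000 → 0.0000 [wait]  node(7,6) S=308.6490 payoff=0.0000 vs cont=0.0000 → 0.0000 [wait]  node(7,7) S=437.5915 payoff=0.0000 vs cont=0.0000 → 0.0000 [wait]  ⇒ S*(7)=76.3922
t_6: node(6,0) S=45.2526 payoff=78.9174 vs cont=77.9025 → 78.9174 [stop]  node(6,1) S=64.1575 payoff=60.0125 vs cont=58.9977 → 60.0125 [stop]  node(6,2) S=90.9601 payoff=33.2099 vs cont=32.7973 → 33.2099 [stop]  node(6,3) S=128.9600 payoff=0.0000 vs cont=8.8350 → 8.8350 [wait]  node(6,4) S=182.8348 payoff=0.0000 vs cont=0.0000 → 0.0000 [wait]  node(6,5) S=259.2167 payoff=0.0000 vs cont=0.0000 → 0.0000 [wait]  node(6,6) S=367.5081 payoff=0.0000 vs cont=0.0000 → 0.0000 [wait]  ⇒ S*(6)=90.9601
t_5: node(5,0) S=53.8822 payoff=70.2878 vs cont=69.2729 → 70.2878 [stop]  node(5,1) S=76.3922 payoff=47.7778 vs cont=46.7629 → 47.7778 [stop]  node(5,2) S=108.3061 payoff=15.8639 vs cont=21.3350 → 21.3350 [wait]  node(5,3) S=153.5525 payoff=0.0000 vs cont=4.5570 → 4.5570 [wait]  node(5,4) S=217.7013 payoff=0.0000 vs cont=0.0000 → 0.0000 [wait]  node(5,5) S=308.6490 payoff=0.0000 vs cont=0.0000 → 0.0000 [wait]  ⇒ S*(5)=76.3922
t_4: node(4,0) S=64.1575 payoff=60.0125 vs cont=58.9977 → 60.0125 [stop]  node(4,1) S=90.9601 payoff=33.2099 vs cont=34.7995 → 34.7995 [wait]  node(4,2) S=128.9600 payoff=0.0000 vs cont=13.1736 → 13.1736 [wait]  node(4,3) S=182.8348 payoff=0.0000 vs cont=2.3504 → 2.3504 [wait]  node(4,4) S=259.2167 payoff=0.0000 vs cont=0.0000 → 0.0000 [wait]  ⇒ S*(4)=64.1575
t_3: node(3,0) S=76.3922 payoff=47.7778 vs cont=47.5196 → 47.7778 [stop]  node(3,1) S=108.3061 payoff=15.8639 vs cont=24.2203 → 24.2203 [wait]  node(3,2) S=153.5525 payoff=0.0000 vs cont=7.9137 → 7.9137 [wait]  node(3,3) S=217.7013 payoff=0.0000 vs cont=1.2123 → 1.2123 [wait]  ⇒ S*(3)=76.3922
t_2: node(2,0) S=90.9601 payoff=33.2099 vs cont=36.1730 → 36.1730 [wait]  node(2,1) S=128.9600 payoff=0.0000 vs cont=16.2597 → 16.2597 [wait]  node(2,2) S=182.8348 payoff=0.0000 vs cont=4.6589 → 4.6589 [wait]  ⇒ S*(2)=-
t_1: node(1,0) S=108.3061 payoff=15.8639 vs cont=26.3978 → 26.3978 [wait]  node(1,1) S=153.5525 payoff=0.0000 vs cont=10.6044 → 10.6044 [wait]  ⇒ S*(1)=-
t_0: node(0,0) S=128.9600 payoff=0.0000 vs cont=18.6637 → 18.6637 [wait]  ⇒ S*(0)=-

price = 18.6637
boundary = - - - 76.3922 64.1575 76.3922 90.9601 76.3922
tree:
18.6637
26.3978 10.6044
36.1730 16.2597 4.6589
47.7778 24.2203 7.9137 1.2123
60.0125 34.7995 13.1736 2.3504 0.0000
70.2878 47.7778 21.3350 4.5570 0.0000 0.0000
78.9174 60.0125 33.2099 8.8350 0.0000 0.0000 0.0000
86.1650 70.2878 47.7778 17.1292 0.0000 0.0000 0.0000 0.0000
92.2517 78.9174 60.0125 33.2099 0.0000 0.0000 0.0000 0.0000 0.0000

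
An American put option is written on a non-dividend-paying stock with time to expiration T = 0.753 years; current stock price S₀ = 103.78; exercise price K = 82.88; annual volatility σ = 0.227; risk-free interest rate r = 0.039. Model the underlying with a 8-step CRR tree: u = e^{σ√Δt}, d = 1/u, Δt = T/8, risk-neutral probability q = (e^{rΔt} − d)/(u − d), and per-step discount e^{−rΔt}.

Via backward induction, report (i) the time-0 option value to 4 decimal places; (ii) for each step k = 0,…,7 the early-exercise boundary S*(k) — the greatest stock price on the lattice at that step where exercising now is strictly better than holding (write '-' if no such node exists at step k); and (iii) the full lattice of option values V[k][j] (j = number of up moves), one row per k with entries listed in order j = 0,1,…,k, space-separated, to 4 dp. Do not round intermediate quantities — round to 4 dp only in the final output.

price = 0.9214
boundary = - - - - - - 68.3345 73.2631
tree:
0.9214
1.5593 0.3126
2.5889 0.5774 0.0594
4.1990 1.0543 0.1214 0.0000
6.6158 1.8978 0.2482 0.0000 0.0000
10.0470 3.3534 0.5073 0.0000 0.0000 0.0000
14.5455 5.7797 1.0370 0.0000 0.0000 0.0000 0.0000
19.1426 9.6169 2.1197 0.0000 0.0000 0.0000 0.0000 0.0000
23.4304 14.5455 4.3327 0.0000 0.0000 0.0000 0.0000 0.0000 0.0000

Δt=0.09413  u=1.07213  d=0.93273  q=0.50898  discount=0.99634
step 8 (expiry): payoffs max(K−S,0) = 23.4304 14.5455 4.3327 0.0000 0.0000 0.0000 0.0000 0.0000 0.0000
step 7: (k=7,j=0): S=63.7374, (K−S)⁺=19.1426, hold=18.8389 ⇒ V=19.1426 exercise | (k=7,j=1): S=73.2631, (K−S)⁺=9.6169, hold=9.3132 ⇒ V=9.6169 exercise | (k=7,j=2): S=84.2125, (K−S)⁺=0.0000, hold=2.1197 ⇒ V=2.1197 continue | (k=7,j=3): S=96.7984, (K−S)⁺=0.0000, hold=0.0000 ⇒ V=0.0000 continue | (k=7,j=4): S=111.2652, (K−S)⁺=0.0000, hold=0.0000 ⇒ V=0.0000 continue | (k=7,j=5): S=127.8941, (K−S)⁺=0.0000, hold=0.0000 ⇒ V=0.0000 continue | (k=7,j=6): S=147.0083, (K−S)⁺=0.0000, hold=0.0000 ⇒ V=0.0000 continue | (k=7,j=7): S=168.9791, (K−S)⁺=0.0000, hold=0.0000 ⇒ V=0.0000 continue  boundary S*=73.2631
step 6: (k=6,j=0): S=68.3345, (K−S)⁺=14.5455, hold=14.2418 ⇒ V=14.5455 exercise | (k=6,j=1): S=78.5473, (K−S)⁺=4.3327, hold=5.7797 ⇒ V=5.7797 continue | (k=6,j=2): S=90.2864, (K−S)⁺=0.0000, hold=1.0370 ⇒ V=1.0370 continue | (k=6,j=3): S=103.7800, (K−S)⁺=0.0000, hold=0.0000 ⇒ V=0.0000 continue | (k=6,j=4): S=119.2902, (K−S)⁺=0.0000, hold=0.0000 ⇒ V=0.0000 continue | (k=6,j=5): S=137.1185, (K−S)⁺=0.0000, hold=0.0000 ⇒ V=0.0000 continue | (k=6,j=6): S=157.6113, (K−S)⁺=0.0000, hold=0.0000 ⇒ V=0.0000 continue  boundary S*=68.3345
step 5: (k=5,j=0): S=73.2631, (K−S)⁺=9.6169, hold=10.0470 ⇒ V=10.0470 continue | (k=5,j=1): S=84.2125, (K−S)⁺=0.0000, hold=3.3534 ⇒ V=3.3534 continue | (k=5,j=2): S=96.7984, (K−S)⁺=0.0000, hold=0.5073 ⇒ V=0.5073 continue | (k=5,j=3): S=111.2652, (K−S)⁺=0.0000, hold=0.0000 ⇒ V=0.0000 continue | (k=5,j=4): S=127.8941, (K−S)⁺=0.0000, hold=0.0000 ⇒ V=0.0000 continue | (k=5,j=5): S=147.0083, (K−S)⁺=0.0000, hold=0.0000 ⇒ V=0.0000 continue  boundary S*=-
step 4: (k=4,j=0): S=78.5473, (K−S)⁺=4.3327, hold=6.6158 ⇒ V=6.6158 continue | (k=4,j=1): S=90.2864, (K−S)⁺=0.0000, hold=1.8978 ⇒ V=1.8978 continue | (k=4,j=2): S=103.7800, (K−S)⁺=0.0000, hold=0.2482 ⇒ V=0.2482 continue | (k=4,j=3): S=119.2902, (K−S)⁺=0.0000, hold=0.0000 ⇒ V=0.0000 continue | (k=4,j=4): S=137.1185, (K−S)⁺=0.0000, hold=0.0000 ⇒ V=0.0000 continue  boundary S*=-
step 3: (k=3,j=0): S=84.2125, (K−S)⁺=0.0000, hold=4.1990 ⇒ V=4.1990 continue | (k=3,j=1): S=96.7984, (K−S)⁺=0.0000, hold=1.0543 ⇒ V=1.0543 continue | (k=3,j=2): S=111.2652, (K−S)⁺=0.0000, hold=0.1214 ⇒ V=0.1214 continue | (k=3,j=3): S=127.8941, (K−S)⁺=0.0000, hold=0.0000 ⇒ V=0.0000 continue  boundary S*=-
step 2: (k=2,j=0): S=90.2864, (K−S)⁺=0.0000, hold=2.5889 ⇒ V=2.5889 continue | (k=2,j=1): S=103.7800, (K−S)⁺=0.0000, hold=0.5774 ⇒ V=0.5774 continue | (k=2,j=2): S=119.2902, (K−S)⁺=0.0000, hold=0.0594 ⇒ V=0.0594 continue  boundary S*=-
step 1: (k=1,j=0): S=96.7984, (K−S)⁺=0.0000, hold=1.5593 ⇒ V=1.5593 continue | (k=1,j=1): S=111.2652, (K−S)⁺=0.0000, hold=0.3126 ⇒ V=0.3126 continue  boundary S*=-
step 0: (k=0,j=0): S=103.7800, (K−S)⁺=0.0000, hold=0.9214 ⇒ V=0.9214 continue  boundary S*=-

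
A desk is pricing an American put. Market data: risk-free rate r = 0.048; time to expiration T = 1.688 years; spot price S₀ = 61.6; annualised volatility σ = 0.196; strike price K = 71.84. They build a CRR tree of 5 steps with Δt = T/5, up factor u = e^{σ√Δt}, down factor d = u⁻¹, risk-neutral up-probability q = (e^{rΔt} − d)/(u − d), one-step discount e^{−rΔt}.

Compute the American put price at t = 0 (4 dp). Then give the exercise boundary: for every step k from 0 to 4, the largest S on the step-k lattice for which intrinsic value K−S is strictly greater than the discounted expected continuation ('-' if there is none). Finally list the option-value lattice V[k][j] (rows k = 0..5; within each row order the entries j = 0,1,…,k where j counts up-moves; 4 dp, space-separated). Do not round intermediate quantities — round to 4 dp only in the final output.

price = 10.8473
boundary = - 54.9695 49.0528 54.9695 61.6000
tree:
10.8473
16.8705 6.1071
22.7872 10.4043 2.6761
28.0671 16.8705 5.2781 0.5678
32.7787 22.7872 10.2400 1.2631 0.0000
36.9832 28.0671 16.8705 2.8098 0.0000 0.0000

params: Δt=0.33760 u=1.12062 d=0.89236 q=0.54313 e^(-rΔt)=0.98393
t_5 payoffs: 36.9832 28.0671 16.8705 2.8098 0.0000 0.0000
t_4: node(4,0) S=39.0613 payoff=32.7787 vs cont=31.6240 → 32.7787 [stop]  node(4,1) S=49.0528 payoff=22.7872 vs cont=21.6325 → 22.7872 [stop]  node(4,2) S=61.6000 payoff=10.2400 vs cont=9.0852 → 10.2400 [stop]  node(4,3) S=77.3567 payoff=0.0000 vs cont=1.2631 → 1.2631 [wait]  node(4,4) S=97.1438 payoff=0.0000 vs cont=0.0000 → 0.0000 [wait]  ⇒ S*(4)=61.6000
t_3: node(3,0) S=43.7729 payoff=28.0671 vs cont=26.9124 → 28.0671 [stop]  node(3,1) S=54.9695 payoff=16.8705 vs cont=15.7157 → 16.8705 [stop]  node(3,2) S=69.0302 payoff=2.8098 vs cont=5.2781 → 5.2781 [wait]  node(3,3) S=86.6875 payoff=0.0000 vs cont=0.5678 → 0.5678 [wait]  ⇒ S*(3)=54.9695
t_2: node(2,0) S=49.0528 payoff=22.7872 vs cont=21.6325 → 22.7872 [stop]  node(2,1) S=61.6000 payoff=10.2400 vs cont=10.4043 → 10.4043 [wait]  node(2,2) S=77.3567 payoff=0.0000 vs cont=2.6761 → 2.6761 [wait]  ⇒ S*(2)=49.0528
t_1: node(1,0) S=54.9695 payoff=16.8705 vs cont=15.8035 → 16.8705 [stop]  node(1,1) S=69.0302 payoff=2.8098 vs cont=6.1071 → 6.1071 [wait]  ⇒ S*(1)=54.9695
t_0: node(0,0) S=61.6000 payoff=10.2400 vs cont=10.8473 → 10.8473 [wait]  ⇒ S*(0)=-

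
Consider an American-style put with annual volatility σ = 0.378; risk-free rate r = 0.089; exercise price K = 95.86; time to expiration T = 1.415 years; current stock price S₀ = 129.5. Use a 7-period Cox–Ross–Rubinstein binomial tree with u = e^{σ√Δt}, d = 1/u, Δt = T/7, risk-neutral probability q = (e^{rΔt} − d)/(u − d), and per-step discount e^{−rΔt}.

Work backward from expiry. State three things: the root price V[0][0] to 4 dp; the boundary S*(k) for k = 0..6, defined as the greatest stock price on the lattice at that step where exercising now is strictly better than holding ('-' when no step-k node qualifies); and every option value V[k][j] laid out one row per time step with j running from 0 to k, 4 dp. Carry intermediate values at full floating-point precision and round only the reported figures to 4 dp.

Δt=0.20214  u=1.18525  d=0.84371  q=0.51077  discount=0.98217
step 7 (expiry): payoffs max(K−S,0) = 56.4495 40.4959 18.0841 0.0000 0.0000 0.0000 0.0000 0.0000
step 6: (k=6,j=0): S=46.7111, (K−S)⁺=49.1489, hold=47.4398 ⇒ V=49.1489 exercise | (k=6,j=1): S=65.6200, (K−S)⁺=30.2400, hold=28.5308 ⇒ V=30.2400 exercise | (k=6,j=2): S=92.1835, (K−S)⁺=3.6765, hold=8.6896 ⇒ V=8.6896 continue | (k=6,j=3): S=129.5000, (K−S)⁺=0.0000, hold=0.0000 ⇒ V=0.0000 continue | (k=6,j=4): S=181.9225, (K−S)⁺=0.0000, hold=0.0000 ⇒ V=0.0000 continue | (k=6,j=5): S=255.5660, (K−S)⁺=0.0000, hold=0.0000 ⇒ V=0.0000 continue | (k=6,j=6): S=359.0209, (K−S)⁺=0.0000, hold=0.0000 ⇒ V=0.0000 continue  boundary S*=65.6200
step 5: (k=5,j=0): S=55.3641, (K−S)⁺=40.4959, hold=38.7867 ⇒ V=40.4959 exercise | (k=5,j=1): S=77.7759, (K−S)⁺=18.0841, hold=18.8898 ⇒ V=18.8898 continue | (k=5,j=2): S=109.2601, (K−S)⁺=0.0000, hold=4.1755 ⇒ V=4.1755 continue | (k=5,j=3): S=153.4893, (K−S)⁺=0.0000, hold=0.0000 ⇒ V=0.0000 continue | (k=5,j=4): S=215.6228, (K−S)⁺=0.0000, hold=0.0000 ⇒ V=0.0000 continue | (k=5,j=5): S=302.9084, (K−S)⁺=0.0000, hold=0.0000 ⇒ V=0.0000 continue  boundary S*=55.3641
step 4: (k=4,j=0): S=65.6200, (K−S)⁺=30.2400, hold=28.9350 ⇒ V=30.2400 exercise | (k=4,j=1): S=92.1835, (K−S)⁺=3.6765, hold=11.1714 ⇒ V=11.1714 continue | (k=4,j=2): S=129.5000, (K−S)⁺=0.0000, hold=2.0063 ⇒ V=2.0063 continue | (k=4,j=3): S=181.9225, (K−S)⁺=0.0000, hold=0.0000 ⇒ V=0.0000 continue | (k=4,j=4): S=255.5660, (K−S)⁺=0.0000, hold=0.0000 ⇒ V=0.0000 continue  boundary S*=65.6200
step 3: (k=3,j=0): S=77.7759, (K−S)⁺=18.0841, hold=20.1349 ⇒ V=20.1349 continue | (k=3,j=1): S=109.2601, (K−S)⁺=0.0000, hold=6.3745 ⇒ V=6.3745 continue | (k=3,j=2): S=153.4893, (K−S)⁺=0.0000, hold=0.9641 ⇒ V=0.9641 continue | (k=3,j=3): S=215.6228, (K−S)⁺=0.0000, hold=0.0000 ⇒ V=0.0000 continue  boundary S*=-
step 2: (k=2,j=0): S=92.1835, (K−S)⁺=3.6765, hold=12.8728 ⇒ V=12.8728 continue | (k=2,j=1): S=129.5000, (K−S)⁺=0.0000, hold=3.5466 ⇒ V=3.5466 continue | (k=2,j=2): S=181.9225, (K−S)⁺=0.0000, hold=0.4632 ⇒ V=0.4632 continue  boundary S*=-
step 1: (k=1,j=0): S=109.2601, (K−S)⁺=0.0000, hold=7.9647 ⇒ V=7.9647 continue | (k=1,j=1): S=153.4893, (K−S)⁺=0.0000, hold=1.9366 ⇒ V=1.9366 continue  boundary S*=-
step 0: (k=0,j=0): S=129.5000, (K−S)⁺=0.0000, hold=4.7986 ⇒ V=4.7986 continue  boundary S*=-

price = 4.7986
boundary = - - - - 65.6200 55.3641 65.6200
tree:
4.7986
7.9647 1.9366
12.8728 3.5466 0.4632
20.1349 6.3745 0.9641 0.0000
30.2400 11.1714 2.0063 0.0000 0.0000
40.4959 18.8898 4.1755 0.0000 0.0000 0.0000
49.1489 30.2400 8.6896 0.0000 0.0000 0.0000 0.0000
56.4495 40.4959 18.0841 0.0000 0.0000 0.0000 0.0000 0.0000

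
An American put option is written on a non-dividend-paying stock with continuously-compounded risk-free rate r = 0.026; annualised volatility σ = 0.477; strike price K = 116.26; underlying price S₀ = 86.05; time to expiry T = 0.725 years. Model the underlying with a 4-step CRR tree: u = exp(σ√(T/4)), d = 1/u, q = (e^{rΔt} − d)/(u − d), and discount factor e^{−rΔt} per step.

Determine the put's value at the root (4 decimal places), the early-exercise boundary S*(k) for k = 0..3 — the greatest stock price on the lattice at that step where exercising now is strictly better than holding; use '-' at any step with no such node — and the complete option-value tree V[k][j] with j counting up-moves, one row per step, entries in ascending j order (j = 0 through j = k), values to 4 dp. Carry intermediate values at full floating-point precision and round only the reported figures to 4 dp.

price = 34.6103
boundary = - - 57.3273 70.2354
tree:
34.6103
46.3582 21.2269
58.9327 32.1287 8.6957
69.4685 46.0246 16.2080 0.0000
78.0680 58.9327 30.2100 0.0000 0.0000

params: Δt=0.18125 u=1.22516 d=0.81622 q=0.46096 e^(-rΔt)=0.99530
t_4 payoffs: 78.0680 58.9327 30.2100 0.0000 0.0000
t_3: node(3,0) S=46.7915 payoff=69.4685 vs cont=68.9219 → 69.4685 [stop]  node(3,1) S=70.2354 payoff=46.0246 vs cont=45.4780 → 46.0246 [stop]  node(3,2) S=105.4254 payoff=10.8346 vs cont=16.2080 → 16.2080 [wait]  node(3,3) S=158.2466 payoff=0.0000 vs cont=0.0000 → 0.0000 [wait]  ⇒ S*(3)=70.2354
t_2: node(2,0) S=57.3273 payoff=58.9327 vs cont=58.3861 → 58.9327 [stop]  node(2,1) S=86.0500 payoff=30.2100 vs cont=32.1287 → 32.1287 [wait]  node(2,2) S=129.1635 payoff=0.0000 vs cont=8.6957 → 8.6957 [wait]  ⇒ S*(2)=57.3273
t_1: node(1,0) S=70.2354 payoff=46.0246 vs cont=46.3582 → 46.3582 [wait]  node(1,1) S=105.4254 payoff=10.8346 vs cont=21.2269 → 21.2269 [wait]  ⇒ S*(1)=-
t_0: node(0,0) S=86.0500 payoff=30.2100 vs cont=34.6103 → 34.6103 [wait]  ⇒ S*(0)=-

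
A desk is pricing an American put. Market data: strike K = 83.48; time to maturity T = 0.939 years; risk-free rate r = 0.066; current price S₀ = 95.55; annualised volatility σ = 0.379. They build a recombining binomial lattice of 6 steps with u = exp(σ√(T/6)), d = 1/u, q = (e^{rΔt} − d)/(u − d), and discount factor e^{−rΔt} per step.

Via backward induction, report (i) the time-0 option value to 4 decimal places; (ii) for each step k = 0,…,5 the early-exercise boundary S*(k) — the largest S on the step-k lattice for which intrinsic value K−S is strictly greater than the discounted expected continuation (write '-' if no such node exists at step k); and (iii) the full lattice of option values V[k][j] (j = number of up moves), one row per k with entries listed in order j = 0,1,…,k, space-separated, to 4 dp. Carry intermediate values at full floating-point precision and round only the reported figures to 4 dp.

params: Δt=0.15650 u=1.16176 d=0.86077 q=0.49708 e^(-rΔt)=0.98972
t_6 payoffs: 44.6166 31.0269 12.6853 0.0000 0.0000 0.0000 0.0000
t_5: node(5,0) S=45.1498 payoff=38.3302 vs cont=37.4724 → 38.3302 [stop]  node(5,1) S=60.9377 payoff=22.5423 vs cont=21.6845 → 22.5423 [stop]  node(5,2) S=82.2462 payoff=1.2338 vs cont=6.3141 → 6.3141 [wait]  node(5,3) S=111.0058 payoff=0.0000 vs cont=0.0000 → 0.0000 [wait]  node(5,4) S=149.8220 payoff=0.0000 vs cont=0.0000 → 0.0000 [wait]  node(5,5) S=202.2113 payoff=0.0000 vs cont=0.0000 → 0.0000 [wait]  ⇒ S*(5)=60.9377
t_4: node(4,0) S=52.4531 payoff=31.0269 vs cont=30.1691 → 31.0269 [stop]  node(4,1) S=70.7947 payoff=12.6853 vs cont=14.3268 → 14.3268 [wait]  node(4,2) S=95.5500 payoff=0.0000 vs cont=3.1429 → 3.1429 [wait]  node(4,3) S=128.9617 payoff=0.0000 vs cont=0.0000 → 0.0000 [wait]  node(4,4) S=174.0566 payoff=0.0000 vs cont=0.0000 → 0.0000 [wait]  ⇒ S*(4)=52.4531
t_3: node(3,0) S=60.9377 payoff=22.5423 vs cont=22.4921 → 22.5423 [stop]  node(3,1) S=82.2462 payoff=1.2338 vs cont=8.6774 → 8.6774 [wait]  node(3,2) S=111.0058 payoff=0.0000 vs cont=1.5644 → 1.5644 [wait]  node(3,3) S=149.8220 payoff=0.0000 vs cont=0.0000 → 0.0000 [wait]  ⇒ S*(3)=60.9377
t_2: node(2,0) S=70.7947 payoff=12.6853 vs cont=15.4895 → 15.4895 [wait]  node(2,1) S=95.5500 payoff=0.0000 vs cont=5.0888 → 5.0888 [wait]  node(2,2) S=128.9617 payoff=0.0000 vs cont=0.7787 → 0.7787 [wait]  ⇒ S*(2)=-
t_1: node(1,0) S=82.2462 payoff=1.2338 vs cont=10.2135 → 10.2135 [wait]  node(1,1) S=111.0058 payoff=0.0000 vs cont=2.9160 → 2.9160 [wait]  ⇒ S*(1)=-
t_0: node(0,0) S=95.5500 payoff=0.0000 vs cont=6.5184 → 6.5184 [wait]  ⇒ S*(0)=-

price = 6.5184
boundary = - - - 60.9377 52.4531 60.9377
tree:
6.5184
10.2135 2.9160
15.4895 5.0888 0.7787
22.5423 8.6774 1.5644 0.0000
31.0269 14.3268 3.1429 0.0000 0.0000
38.3302 22.5423 6.3141 0.0000 0.0000 0.0000
44.6166 31.0269 12.6853 0.0000 0.0000 0.0000 0.0000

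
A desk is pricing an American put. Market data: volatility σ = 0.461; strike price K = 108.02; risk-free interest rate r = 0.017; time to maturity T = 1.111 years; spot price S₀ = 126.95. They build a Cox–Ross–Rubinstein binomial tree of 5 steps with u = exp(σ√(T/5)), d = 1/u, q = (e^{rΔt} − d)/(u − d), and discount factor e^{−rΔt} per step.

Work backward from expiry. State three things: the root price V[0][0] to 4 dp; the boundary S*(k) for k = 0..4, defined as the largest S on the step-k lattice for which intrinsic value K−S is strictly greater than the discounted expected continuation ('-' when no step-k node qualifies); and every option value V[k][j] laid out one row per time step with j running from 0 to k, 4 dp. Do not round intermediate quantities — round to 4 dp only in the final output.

Δt=0.22220, u=1.24273, d=0.80468, q=0.45453, disc=e^(-rΔt)=0.99623
k=5 terminal: V=max(K-S,0) → 65.1891 41.8734 5.8655 0.0000 0.0000 0.0000
k=4: j=0 S=53.2271 intr=54.7929 cont=54.3857 V=54.7929[EX]; j=1 S=82.2020 intr=25.8180 cont=25.4107 V=25.8180[EX]; j=2 S=126.9500 intr=0.0000 cont=3.1874 V=3.1874[hold]; j=3 S=196.0572 intr=0.0000 cont=0.0000 V=0.0000[hold]; j=4 S=302.7840 intr=0.0000 cont=0.0000 V=0.0000[hold]  S*(4)=82.2020
k=3: j=0 S=66.1466 intr=41.8734 cont=41.4661 V=41.8734[EX]; j=1 S=102.1545 intr=5.8655 cont=15.4732 V=15.4732[hold]; j=2 S=157.7639 intr=0.0000 cont=1.7321 V=1.7321[hold]; j=3 S=243.6452 intr=0.0000 cont=0.0000 V=0.0000[hold]  S*(3)=66.1466
k=2: j=0 S=82.2020 intr=25.8180 cont=29.7612 V=29.7612[hold]; j=1 S=126.9500 intr=0.0000 cont=9.1927 V=9.1927[hold]; j=2 S=196.0572 intr=0.0000 cont=0.9412 V=0.9412[hold]  S*(2)=-
k=1: j=0 S=102.1545 intr=5.8655 cont=20.3353 V=20.3353[hold]; j=1 S=157.7639 intr=0.0000 cont=5.4217 V=5.4217[hold]  S*(1)=-
k=0: j=0 S=126.9500 intr=0.0000 cont=13.5056 V=13.5056[hold]  S*(0)=-

price = 13.5056
boundary = - - - 66.1466 82.2020
tree:
13.5056
20.3353 5.4217
29.7612 9.1927 0.9412
41.8734 15.4732 1.7321 0.0000
54.7929 25.8180 3.1874 0.0000 0.0000
65.1891 41.8734 5.8655 0.0000 0.0000 0.0000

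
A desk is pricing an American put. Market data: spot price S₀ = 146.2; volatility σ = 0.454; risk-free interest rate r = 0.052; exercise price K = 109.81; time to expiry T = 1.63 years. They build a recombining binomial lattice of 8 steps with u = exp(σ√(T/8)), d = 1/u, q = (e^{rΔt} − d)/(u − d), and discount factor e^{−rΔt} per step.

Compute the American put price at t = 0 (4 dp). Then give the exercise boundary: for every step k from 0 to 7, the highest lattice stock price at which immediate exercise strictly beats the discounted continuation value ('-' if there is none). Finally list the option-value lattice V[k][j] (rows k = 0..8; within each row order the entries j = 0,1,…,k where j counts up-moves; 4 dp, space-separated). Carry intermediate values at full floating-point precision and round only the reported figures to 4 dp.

price = 11.8551
boundary = - - - - 64.4092 52.4745 64.4092 79.0584
tree:
11.8551
17.3311 6.0626
24.6854 9.5835 2.3032
34.0940 14.8299 3.9941 0.4842
45.4008 22.3497 6.8430 0.9317 0.0000
57.3355 32.5674 11.5467 1.7927 0.0000 0.0000
67.0588 45.4008 19.0997 3.4494 0.0000 0.0000 0.0000
74.9804 57.3355 30.7516 6.6371 0.0000 0.0000 0.0000 0.0000
81.4341 67.0588 45.4008 12.7707 0.0000 0.0000 0.0000 0.0000 0.0000

Δt=0.20375, u=1.22744, d=0.81470, q=0.47475, disc=e^(-rΔt)=0.98946
k=8 terminal: V=max(K-S,0) → 81.4341 67.0588 45.4008 12.7707 0.0000 0.0000 0.0000 0.0000 0.0000
k=7: j=0 S=34.8296 intr=74.9804 cont=73.8231 V=74.9804[EX]; j=1 S=52.4745 intr=57.3355 cont=56.1782 V=57.3355[EX]; j=2 S=79.0584 intr=30.7516 cont=29.5943 V=30.7516[EX]; j=3 S=119.1098 intr=0.0000 cont=6.6371 V=6.6371[hold]; j=4 S=179.4515 intr=0.0000 cont=0.0000 V=0.0000[hold]; j=5 S=270.3627 intr=0.0000 cont=0.0000 V=0.0000[hold]; j=6 S=407.3299 intr=0.0000 cont=0.0000 V=0.0000[hold]; j=7 S=613.6855 intr=0.0000 cont=0.0000 V=0.0000[hold]  S*(7)=79.0584
k=6: j=0 S=42.7512 intr=67.0588 cont=65.9015 V=67.0588[EX]; j=1 S=64.4092 intr=45.4008 cont=44.2435 V=45.4008[EX]; j=2 S=97.0393 intr=12.7707 cont=19.0997 V=19.0997[hold]; j=3 S=146.2000 intr=0.0000 cont=3.4494 V=3.4494[hold]; j=4 S=220.2657 intr=0.0000 cont=0.0000 V=0.0000[hold]; j=5 S=331.8536 intr=0.0000 cont=0.0000 V=0.0000[hold]; j=6 S=499.9725 intr=0.0000 cont=0.0000 V=0.0000[hold]  S*(6)=64.4092
k=5: j=0 S=52.4745 intr=57.3355 cont=56.1782 V=57.3355[EX]; j=1 S=79.0584 intr=30.7516 cont=32.5674 V=32.5674[hold]; j=2 S=119.1098 intr=0.0000 cont=11.5467 V=11.5467[hold]; j=3 S=179.4515 intr=0.0000 cont=1.7927 V=1.7927[hold]; j=4 S=270.3627 intr=0.0000 cont=0.0000 V=0.0000[hold]; j=5 S=407.3299 intr=0.0000 cont=0.0000 V=0.0000[hold]  S*(5)=52.4745
k=4: j=0 S=64.4092 intr=45.4008 cont=45.0964 V=45.4008[EX]; j=1 S=97.0393 intr=12.7707 cont=22.3497 V=22.3497[hold]; j=2 S=146.2000 intr=0.0000 cont=6.8430 V=6.8430[hold]; j=3 S=220.2657 intr=0.0000 cont=0.9317 V=0.9317[hold]; j=4 S=331.8536 intr=0.0000 cont=0.0000 V=0.0000[hold]  S*(4)=64.4092
k=3: j=0 S=79.0584 intr=30.7516 cont=34.0940 V=34.0940[hold]; j=1 S=119.1098 intr=0.0000 cont=14.8299 V=14.8299[hold]; j=2 S=179.4515 intr=0.0000 cont=3.9941 V=3.9941[hold]; j=3 S=270.3627 intr=0.0000 cont=0.4842 V=0.4842[hold]  S*(3)=-
k=2: j=0 S=97.0393 intr=12.7707 cont=24.6854 V=24.6854[hold]; j=1 S=146.2000 intr=0.0000 cont=9.5835 V=9.5835[hold]; j=2 S=220.2657 intr=0.0000 cont=2.3032 V=2.3032[hold]  S*(2)=-
k=1: j=0 S=119.1098 intr=0.0000 cont=17.3311 V=17.3311[hold]; j=1 S=179.4515 intr=0.0000 cont=6.0626 V=6.0626[hold]  S*(1)=-
k=0: j=0 S=146.2000 intr=0.0000 cont=11.8551 V=11.8551[hold]  S*(0)=-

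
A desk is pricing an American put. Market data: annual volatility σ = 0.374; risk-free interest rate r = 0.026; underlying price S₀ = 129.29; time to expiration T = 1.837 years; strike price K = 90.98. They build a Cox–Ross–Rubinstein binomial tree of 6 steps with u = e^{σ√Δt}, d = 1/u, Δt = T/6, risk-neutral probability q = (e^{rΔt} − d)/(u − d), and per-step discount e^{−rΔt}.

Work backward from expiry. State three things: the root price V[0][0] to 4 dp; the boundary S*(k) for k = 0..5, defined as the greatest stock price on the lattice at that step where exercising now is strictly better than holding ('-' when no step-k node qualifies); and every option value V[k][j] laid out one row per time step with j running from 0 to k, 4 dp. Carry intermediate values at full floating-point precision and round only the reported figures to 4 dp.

Δt=0.30617, u=1.22991, d=0.81307, q=0.46762, disc=e^(-rΔt)=0.99207
k=6 terminal: V=max(K-S,0) → 53.6275 34.4774 5.5094 0.0000 0.0000 0.0000 0.0000
k=5: j=0 S=45.9403 intr=45.0397 cont=44.3183 V=45.0397[EX]; j=1 S=69.4932 intr=21.4868 cont=20.7654 V=21.4868[EX]; j=2 S=105.1213 intr=0.0000 cont=2.9098 V=2.9098[hold]; j=3 S=159.0154 intr=0.0000 cont=0.0000 V=0.0000[hold]; j=4 S=240.5401 intr=0.0000 cont=0.0000 V=0.0000[hold]; j=5 S=363.8612 intr=0.0000 cont=0.0000 V=0.0000[hold]  S*(5)=69.4932
k=4: j=0 S=56.5026 intr=34.4774 cont=33.7561 V=34.4774[EX]; j=1 S=85.4706 intr=5.5094 cont=12.6983 V=12.6983[hold]; j=2 S=129.2900 intr=0.0000 cont=1.5369 V=1.5369[hold]; j=3 S=195.5750 intr=0.0000 cont=0.0000 V=0.0000[hold]; j=4 S=295.8432 intr=0.0000 cont=0.0000 V=0.0000[hold]  S*(4)=56.5026
k=3: j=0 S=69.4932 intr=21.4868 cont=24.1005 V=24.1005[hold]; j=1 S=105.1213 intr=0.0000 cont=7.4197 V=7.4197[hold]; j=2 S=159.0154 intr=0.0000 cont=0.8117 V=0.8117[hold]; j=3 S=240.5401 intr=0.0000 cont=0.0000 V=0.0000[hold]  S*(3)=-
k=2: j=0 S=85.4706 intr=5.5094 cont=16.1709 V=16.1709[hold]; j=1 S=129.2900 intr=0.0000 cont=4.2953 V=4.2953[hold]; j=2 S=195.5750 intr=0.0000 cont=0.4287 V=0.4287[hold]  S*(2)=-
k=1: j=0 S=105.1213 intr=0.0000 cont=10.5335 V=10.5335[hold]; j=1 S=159.0154 intr=0.0000 cont=2.4675 V=2.4675[hold]  S*(1)=-
k=0: j=0 S=129.2900 intr=0.0000 cont=6.7080 V=6.7080[hold]  S*(0)=-

price = 6.7080
boundary = - - - - 56.5026 69.4932
tree:
6.7080
10.5335 2.4675
16.1709 4.2953 0.4287
24.1005 7.4197 0.8117 0.0000
34.4774 12.6983 1.5369 0.0000 0.0000
45.0397 21.4868 2.9098 0.0000 0.0000 0.0000
53.6275 34.4774 5.5094 0.0000 0.0000 0.0000 0.0000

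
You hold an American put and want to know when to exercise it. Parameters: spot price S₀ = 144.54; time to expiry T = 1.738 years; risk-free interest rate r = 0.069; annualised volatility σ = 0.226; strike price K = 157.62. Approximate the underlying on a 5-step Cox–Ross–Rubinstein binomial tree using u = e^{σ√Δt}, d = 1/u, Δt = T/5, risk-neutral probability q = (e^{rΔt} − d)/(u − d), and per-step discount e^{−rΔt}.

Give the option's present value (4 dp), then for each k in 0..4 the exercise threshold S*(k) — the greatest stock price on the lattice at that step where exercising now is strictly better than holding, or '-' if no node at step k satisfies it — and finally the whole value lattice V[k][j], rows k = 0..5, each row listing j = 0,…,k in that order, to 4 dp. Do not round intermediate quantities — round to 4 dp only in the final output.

price = 18.0845
boundary = - 126.5088 110.7270 126.5088 110.7270
tree:
18.0845
31.1112 8.5347
46.8930 16.5985 2.5075
60.7060 31.1112 5.8049 0.0000
72.7959 46.8930 13.4386 0.0000 0.0000
83.3776 60.7060 31.1112 0.0000 0.0000 0.0000

params: Δt=0.34760 u=1.14253 d=0.87525 q=0.55756 e^(-rΔt)=0.97630
t_5 payoffs: 83.3776 60.7060 31.1112 0.0000 0.0000 0.0000
t_4: node(4,0) S=84.8241 payoff=72.7959 vs cont=69.0605 → 72.7959 [stop]  node(4,1) S=110.7270 payoff=46.8930 vs cont=43.1575 → 46.8930 [stop]  node(4,2) S=144.5400 payoff=13.0800 vs cont=13.4386 → 13.4386 [wait]  node(4,3) S=188.6785 payoff=0.0000 vs cont=0.0000 → 0.0000 [wait]  node(4,4) S=246.2958 payoff=0.0000 vs cont=0.0000 → 0.0000 [wait]  ⇒ S*(4)=110.7270
t_3: node(3,0) S=96.9140 payoff=60.7060 vs cont=56.9706 → 60.7060 [stop]  node(3,1) S=126.5088 payoff=31.1112 vs cont=27.5710 → 31.1112 [stop]  node(3,2) S=165.1411 payoff=0.0000 vs cont=5.8049 → 5.8049 [wait]  node(3,3) S=215.5707 payoff=0.0000 vs cont=0.0000 → 0.0000 [wait]  ⇒ S*(3)=126.5088
t_2: node(2,0) S=110.7270 payoff=46.8930 vs cont=43.1575 → 46.8930 [stop]  node(2,1) S=144.5400 payoff=13.0800 vs cont=16.5985 → 16.5985 [wait]  node(2,2) S=188.6785 payoff=0.0000 vs cont=2.5075 → 2.5075 [wait]  ⇒ S*(2)=110.7270
t_1: node(1,0) S=126.5088 payoff=31.1112 vs cont=29.2910 → 31.1112 [stop]  node(1,1) S=165.1411 payoff=0.0000 vs cont=8.5347 → 8.5347 [wait]  ⇒ S*(1)=126.5088
t_0: node(0,0) S=144.5400 payoff=13.0800 vs cont=18.0845 → 18.0845 [wait]  ⇒ S*(0)=-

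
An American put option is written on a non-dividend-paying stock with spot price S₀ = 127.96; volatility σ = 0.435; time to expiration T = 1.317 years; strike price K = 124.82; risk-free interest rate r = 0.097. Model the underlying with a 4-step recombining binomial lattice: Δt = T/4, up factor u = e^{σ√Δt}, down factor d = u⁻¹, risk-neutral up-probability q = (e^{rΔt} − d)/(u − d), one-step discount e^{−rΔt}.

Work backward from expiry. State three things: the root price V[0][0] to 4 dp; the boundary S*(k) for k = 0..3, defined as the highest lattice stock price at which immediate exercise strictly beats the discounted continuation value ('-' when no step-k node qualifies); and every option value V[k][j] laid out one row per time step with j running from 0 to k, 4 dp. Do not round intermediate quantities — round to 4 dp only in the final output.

price = 16.6392
boundary = - - 77.6731 99.6948
tree:
16.6392
28.6218 5.8395
47.1469 12.1128 0.0000
64.3042 25.1252 0.0000 0.0000
77.6716 47.1469 0.0000 0.0000 0.0000

Δt=0.32925  u=1.28352  d=0.77911  q=0.50226  discount=0.96857
step 4 (expiry): payoffs max(K−S,0) = 77.6716 47.1469 0.0000 0.0000 0.0000
step 3: (k=3,j=0): S=60.5158, (K−S)⁺=64.3042, hold=60.3808 ⇒ V=64.3042 exercise | (k=3,j=1): S=99.6948, (K−S)⁺=25.1252, hold=22.7293 ⇒ V=25.1252 exercise | (k=3,j=2): S=164.2389, (K−S)⁺=0.0000, hold=0.0000 ⇒ V=0.0000 continue | (k=3,j=3): S=270.5700, (K−S)⁺=0.0000, hold=0.0000 ⇒ V=0.0000 continue  boundary S*=99.6948
step 2: (k=2,j=0): S=77.6731, (K−S)⁺=47.1469, hold=43.2235 ⇒ V=47.1469 exercise | (k=2,j=1): S=127.9600, (K−S)⁺=0.0000, hold=12.1128 ⇒ V=12.1128 continue | (k=2,j=2): S=210.8035, (K−S)⁺=0.0000, hold=0.0000 ⇒ V=0.0000 continue  boundary S*=77.6731
step 1: (k=1,j=0): S=99.6948, (K−S)⁺=25.1252, hold=28.6218 ⇒ V=28.6218 continue | (k=1,j=1): S=164.2389, (K−S)⁺=0.0000, hold=5.8395 ⇒ V=5.8395 continue  boundary S*=-
step 0: (k=0,j=0): S=127.9600, (K−S)⁺=0.0000, hold=16.6392 ⇒ V=16.6392 continue  boundary S*=-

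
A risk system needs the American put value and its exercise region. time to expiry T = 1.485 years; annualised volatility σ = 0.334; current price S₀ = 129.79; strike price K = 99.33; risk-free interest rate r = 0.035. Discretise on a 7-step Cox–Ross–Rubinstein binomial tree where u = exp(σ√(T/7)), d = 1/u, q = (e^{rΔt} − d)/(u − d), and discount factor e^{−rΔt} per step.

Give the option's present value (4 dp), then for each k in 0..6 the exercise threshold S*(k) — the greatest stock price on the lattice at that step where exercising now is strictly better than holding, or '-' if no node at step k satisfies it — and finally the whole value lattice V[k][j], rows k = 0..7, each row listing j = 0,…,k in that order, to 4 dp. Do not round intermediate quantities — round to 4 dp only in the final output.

Δt=0.21214, u=1.16630, d=0.85741, q=0.48574, disc=e^(-rΔt)=0.99260
k=7 terminal: V=max(K-S,0) → 55.1152 39.1865 17.5194 0.0000 0.0000 0.0000 0.0000 0.0000
k=6: j=0 S=51.5677 intr=47.7623 cont=47.0275 V=47.7623[EX]; j=1 S=70.1454 intr=29.1846 cont=28.4498 V=29.1846[EX]; j=2 S=95.4158 intr=3.9142 cont=8.9428 V=8.9428[hold]; j=3 S=129.7900 intr=0.0000 cont=0.0000 V=0.0000[hold]; j=4 S=176.5478 intr=0.0000 cont=0.0000 V=0.0000[hold]; j=5 S=240.1504 intr=0.0000 cont=0.0000 V=0.0000[hold]; j=6 S=326.6664 intr=0.0000 cont=0.0000 V=0.0000[hold]  S*(6)=70.1454
k=5: j=0 S=60.1435 intr=39.1865 cont=38.4517 V=39.1865[EX]; j=1 S=81.8106 intr=17.5194 cont=19.2091 V=19.2091[hold]; j=2 S=111.2835 intr=0.0000 cont=4.5649 V=4.5649[hold]; j=3 S=151.3742 intr=0.0000 cont=0.0000 V=0.0000[hold]; j=4 S=205.9078 intr=0.0000 cont=0.0000 V=0.0000[hold]; j=5 S=280.0876 intr=0.0000 cont=0.0000 V=0.0000[hold]  S*(5)=60.1435
k=4: j=0 S=70.1454 intr=29.1846 cont=29.2645 V=29.2645[hold]; j=1 S=95.4158 intr=3.9142 cont=12.0063 V=12.0063[hold]; j=2 S=129.7900 intr=0.0000 cont=2.3302 V=2.3302[hold]; j=3 S=176.5478 intr=0.0000 cont=0.0000 V=0.0000[hold]; j=4 S=240.1504 intr=0.0000 cont=0.0000 V=0.0000[hold]  S*(4)=-
k=3: j=0 S=81.8106 intr=17.5194 cont=20.7270 V=20.7270[hold]; j=1 S=111.2835 intr=0.0000 cont=7.2521 V=7.2521[hold]; j=2 S=151.3742 intr=0.0000 cont=1.1894 V=1.1894[hold]; j=3 S=205.9078 intr=0.0000 cont=0.0000 V=0.0000[hold]  S*(3)=-
k=2: j=0 S=95.4158 intr=3.9142 cont=14.0767 V=14.0767[hold]; j=1 S=129.7900 intr=0.0000 cont=4.2753 V=4.2753[hold]; j=2 S=176.5478 intr=0.0000 cont=0.6071 V=0.6071[hold]  S*(2)=-
k=1: j=0 S=111.2835 intr=0.0000 cont=9.2469 V=9.2469[hold]; j=1 S=151.3742 intr=0.0000 cont=2.4751 V=2.4751[hold]  S*(1)=-
k=0: j=0 S=129.7900 intr=0.0000 cont=5.9135 V=5.9135[hold]  S*(0)=-

price = 5.9135
boundary = - - - - - 60.1435 70.1454
tree:
5.9135
9.2469 2.4751
14.0767 4.2753 0.6071
20.7270 7.2521 1.1894 0.0000
29.2645 12.0063 2.3302 0.0000 0.0000
39.1865 19.2091 4.5649 0.0000 0.0000 0.0000
47.7623 29.1846 8.9428 0.0000 0.0000 0.0000 0.0000
55.1152 39.1865 17.5194 0.0000 0.0000 0.0000 0.0000 0.0000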